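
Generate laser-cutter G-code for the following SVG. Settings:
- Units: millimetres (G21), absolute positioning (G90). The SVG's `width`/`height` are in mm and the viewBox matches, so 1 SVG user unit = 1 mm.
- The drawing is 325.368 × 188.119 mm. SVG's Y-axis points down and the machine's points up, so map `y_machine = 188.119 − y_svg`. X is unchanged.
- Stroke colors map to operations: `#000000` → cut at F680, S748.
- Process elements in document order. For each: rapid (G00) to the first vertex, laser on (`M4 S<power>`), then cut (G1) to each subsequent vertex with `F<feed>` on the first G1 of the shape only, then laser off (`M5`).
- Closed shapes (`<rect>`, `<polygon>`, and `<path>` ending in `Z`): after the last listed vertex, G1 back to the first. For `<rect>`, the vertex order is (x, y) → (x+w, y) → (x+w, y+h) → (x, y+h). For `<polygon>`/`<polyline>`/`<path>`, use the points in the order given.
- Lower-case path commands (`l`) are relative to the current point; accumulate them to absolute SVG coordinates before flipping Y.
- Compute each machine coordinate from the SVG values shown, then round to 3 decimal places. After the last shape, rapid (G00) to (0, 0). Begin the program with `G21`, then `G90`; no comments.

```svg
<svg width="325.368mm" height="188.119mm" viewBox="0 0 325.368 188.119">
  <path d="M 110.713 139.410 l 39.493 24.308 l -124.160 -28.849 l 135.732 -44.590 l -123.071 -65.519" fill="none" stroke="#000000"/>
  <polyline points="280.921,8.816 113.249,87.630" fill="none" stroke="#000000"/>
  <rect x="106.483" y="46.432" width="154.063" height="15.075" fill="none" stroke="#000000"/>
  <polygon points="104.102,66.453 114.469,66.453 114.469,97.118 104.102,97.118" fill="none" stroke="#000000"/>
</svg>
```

viewBox `0 0 325.368 188.119` with mm width/height → 1 unit = 1 mm. Flip: y_m = 188.119 − y_svg.

**Shape 1** — `<path>` open polyline, stroke `#000000` → cut (S748, F680). Machine vertices: (110.713,48.709) → (150.206,24.401) → (26.046,53.250) → (161.778,97.840) → (38.707,163.359). Open path.

**Shape 2** — `<polyline>` line segment, stroke `#000000` → cut (S748, F680). Machine vertices: (280.921,179.303) → (113.249,100.489). Open path.

**Shape 3** — `<rect>` rectangle, stroke `#000000` → cut (S748, F680). Machine vertices: (106.483,141.687) → (260.546,141.687) → (260.546,126.612) → (106.483,126.612) → (106.483,141.687). Closed: final G1 returns to the first vertex.

**Shape 4** — `<polygon>` rectangle, stroke `#000000` → cut (S748, F680). Machine vertices: (104.102,121.666) → (114.469,121.666) → (114.469,91.001) → (104.102,91.001) → (104.102,121.666). Closed: final G1 returns to the first vertex.

G21
G90
G00 X110.713 Y48.709
M4 S748
G1 X150.206 Y24.401 F680
G1 X26.046 Y53.250
G1 X161.778 Y97.840
G1 X38.707 Y163.359
M5
G00 X280.921 Y179.303
M4 S748
G1 X113.249 Y100.489 F680
M5
G00 X106.483 Y141.687
M4 S748
G1 X260.546 Y141.687 F680
G1 X260.546 Y126.612
G1 X106.483 Y126.612
G1 X106.483 Y141.687
M5
G00 X104.102 Y121.666
M4 S748
G1 X114.469 Y121.666 F680
G1 X114.469 Y91.001
G1 X104.102 Y91.001
G1 X104.102 Y121.666
M5
G00 X0.000 Y0.000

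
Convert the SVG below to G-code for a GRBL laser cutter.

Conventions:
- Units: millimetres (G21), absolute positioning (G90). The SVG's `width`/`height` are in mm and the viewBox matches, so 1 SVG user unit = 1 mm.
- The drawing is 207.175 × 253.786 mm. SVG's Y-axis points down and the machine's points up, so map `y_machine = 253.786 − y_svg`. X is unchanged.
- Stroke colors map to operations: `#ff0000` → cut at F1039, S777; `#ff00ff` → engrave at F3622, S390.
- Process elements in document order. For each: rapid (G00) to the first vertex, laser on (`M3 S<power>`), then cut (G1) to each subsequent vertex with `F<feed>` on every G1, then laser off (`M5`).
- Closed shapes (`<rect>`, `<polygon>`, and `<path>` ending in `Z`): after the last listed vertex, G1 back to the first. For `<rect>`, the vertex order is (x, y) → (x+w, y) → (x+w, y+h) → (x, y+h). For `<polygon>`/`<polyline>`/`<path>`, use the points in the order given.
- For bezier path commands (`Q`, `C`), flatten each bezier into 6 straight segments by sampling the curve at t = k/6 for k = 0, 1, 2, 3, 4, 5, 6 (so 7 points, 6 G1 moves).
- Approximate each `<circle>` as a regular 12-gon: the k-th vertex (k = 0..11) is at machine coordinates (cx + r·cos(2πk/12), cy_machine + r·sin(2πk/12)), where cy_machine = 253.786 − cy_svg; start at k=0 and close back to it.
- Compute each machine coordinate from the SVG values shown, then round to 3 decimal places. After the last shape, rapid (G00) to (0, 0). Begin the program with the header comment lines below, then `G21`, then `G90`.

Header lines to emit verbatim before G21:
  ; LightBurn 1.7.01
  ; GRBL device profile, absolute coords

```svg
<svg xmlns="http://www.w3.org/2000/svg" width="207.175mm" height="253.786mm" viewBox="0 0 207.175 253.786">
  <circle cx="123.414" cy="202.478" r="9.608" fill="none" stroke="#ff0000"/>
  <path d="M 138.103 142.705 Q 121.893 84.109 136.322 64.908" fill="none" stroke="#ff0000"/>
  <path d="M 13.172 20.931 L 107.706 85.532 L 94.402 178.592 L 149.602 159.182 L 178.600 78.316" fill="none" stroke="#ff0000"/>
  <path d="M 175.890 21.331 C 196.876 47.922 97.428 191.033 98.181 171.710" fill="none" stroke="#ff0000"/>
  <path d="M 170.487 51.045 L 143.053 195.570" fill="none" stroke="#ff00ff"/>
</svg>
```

; LightBurn 1.7.01
; GRBL device profile, absolute coords
G21
G90
G00 X133.022 Y51.308
M3 S777
G1 X131.735 Y56.112 F1039
G1 X128.218 Y59.629 F1039
G1 X123.414 Y60.916 F1039
G1 X118.610 Y59.629 F1039
G1 X115.093 Y56.112 F1039
G1 X113.806 Y51.308 F1039
G1 X115.093 Y46.504 F1039
G1 X118.610 Y42.987 F1039
G1 X123.414 Y41.700 F1039
G1 X128.218 Y42.987 F1039
G1 X131.735 Y46.504 F1039
G1 X133.022 Y51.308 F1039
M5
G00 X138.103 Y111.081
M3 S777
G1 X133.551 Y129.519 F1039
G1 X130.701 Y145.768 F1039
G1 X129.553 Y159.828 F1039
G1 X130.107 Y171.700 F1039
G1 X132.363 Y181.383 F1039
G1 X136.322 Y188.878 F1039
M5
G00 X13.172 Y232.855
M3 S777
G1 X107.706 Y168.254 F1039
G1 X94.402 Y75.194 F1039
G1 X149.602 Y94.604 F1039
G1 X178.600 Y175.470 F1039
M5
G00 X175.890 Y232.455
M3 S777
G1 X177.368 Y210.741 F1039
G1 X164.903 Y177.356 F1039
G1 X144.623 Y140.048 F1039
G1 X122.657 Y106.566 F1039
G1 X105.133 Y84.659 F1039
G1 X98.181 Y82.076 F1039
M5
G00 X170.487 Y202.741
M3 S390
G1 X143.053 Y58.216 F3622
M5
G00 X0.000 Y0.000

viewBox `0 0 207.175 253.786` with mm width/height → 1 unit = 1 mm. Flip: y_m = 253.786 − y_svg.

**Shape 1** — `<circle>` circle, stroke `#ff0000` → cut (S777, F1039). Machine vertices: (133.022,51.308) → (131.735,56.112) → (128.218,59.629) → (123.414,60.916) → (118.610,59.629) → (115.093,56.112) → (113.806,51.308) → (115.093,46.504) → (118.610,42.987) → (123.414,41.700) → (128.218,42.987) → (131.735,46.504) → (133.022,51.308). Closed: final G1 returns to the first vertex.

**Shape 2** — `<path>` quadratic bezier, stroke `#ff0000` → cut (S777, F1039). Control points (SVG): P0=(138.103,142.705), P1=(121.893,84.109), P2=(136.322,64.908); sampled at t=k/6. Machine vertices: (138.103,111.081) → (133.551,129.519) → (130.701,145.768) → (129.553,159.828) → (130.107,171.700) → (132.363,181.383) → (136.322,188.878). Open path.

**Shape 3** — `<path>` open polyline, stroke `#ff0000` → cut (S777, F1039). Machine vertices: (13.172,232.855) → (107.706,168.254) → (94.402,75.194) → (149.602,94.604) → (178.600,175.470). Open path.

**Shape 4** — `<path>` cubic bezier, stroke `#ff0000` → cut (S777, F1039). Control points (SVG): P0=(175.890,21.331), P1=(196.876,47.922), P2=(97.428,191.033), P3=(98.181,171.710); sampled at t=k/6. Machine vertices: (175.890,232.455) → (177.368,210.741) → (164.903,177.356) → (144.623,140.048) → (122.657,106.566) → (105.133,84.659) → (98.181,82.076). Open path.

**Shape 5** — `<path>` line segment, stroke `#ff00ff` → engrave (S390, F3622). Machine vertices: (170.487,202.741) → (143.053,58.216). Open path.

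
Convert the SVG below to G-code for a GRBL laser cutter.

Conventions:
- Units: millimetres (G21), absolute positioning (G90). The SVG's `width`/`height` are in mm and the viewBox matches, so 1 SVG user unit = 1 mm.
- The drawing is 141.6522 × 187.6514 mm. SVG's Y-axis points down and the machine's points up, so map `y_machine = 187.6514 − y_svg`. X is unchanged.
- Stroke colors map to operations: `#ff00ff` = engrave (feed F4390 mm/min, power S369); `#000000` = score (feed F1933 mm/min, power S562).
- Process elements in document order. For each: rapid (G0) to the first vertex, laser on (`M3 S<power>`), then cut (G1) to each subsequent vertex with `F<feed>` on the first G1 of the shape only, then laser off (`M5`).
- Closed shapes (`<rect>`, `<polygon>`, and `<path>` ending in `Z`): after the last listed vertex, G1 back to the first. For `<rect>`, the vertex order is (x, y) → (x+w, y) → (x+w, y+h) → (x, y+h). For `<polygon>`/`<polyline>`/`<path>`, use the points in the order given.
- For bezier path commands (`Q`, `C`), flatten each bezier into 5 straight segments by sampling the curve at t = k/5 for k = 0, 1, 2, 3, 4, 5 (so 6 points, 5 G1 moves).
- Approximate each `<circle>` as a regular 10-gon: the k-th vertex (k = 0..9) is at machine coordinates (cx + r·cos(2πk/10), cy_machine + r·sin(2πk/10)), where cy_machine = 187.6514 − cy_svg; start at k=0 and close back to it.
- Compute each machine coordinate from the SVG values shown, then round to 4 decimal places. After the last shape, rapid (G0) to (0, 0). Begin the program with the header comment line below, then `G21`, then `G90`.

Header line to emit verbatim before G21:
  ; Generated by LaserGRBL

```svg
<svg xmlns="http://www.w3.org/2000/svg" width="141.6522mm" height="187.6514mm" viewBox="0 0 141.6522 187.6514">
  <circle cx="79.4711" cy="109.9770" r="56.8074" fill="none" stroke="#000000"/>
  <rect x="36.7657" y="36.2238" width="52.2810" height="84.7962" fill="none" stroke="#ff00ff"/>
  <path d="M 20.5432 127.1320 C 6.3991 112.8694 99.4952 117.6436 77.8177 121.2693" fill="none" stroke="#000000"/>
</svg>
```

; Generated by LaserGRBL
G21
G90
G0 X136.2785 Y77.6744
M3 S562
G1 X125.4293 Y111.0650 F1933
G1 X97.0256 Y131.7014
G1 X61.9166 Y131.7014
G1 X33.5129 Y111.0650
G1 X22.6637 Y77.6744
G1 X33.5129 Y44.2838
G1 X61.9166 Y23.6474
G1 X97.0256 Y23.6474
G1 X125.4293 Y44.2838
G1 X136.2785 Y77.6744
M5
G0 X36.7657 Y151.4276
M3 S369
G1 X89.0467 Y151.4276 F4390
G1 X89.0467 Y66.6314
G1 X36.7657 Y66.6314
G1 X36.7657 Y151.4276
M5
G0 X20.5432 Y60.5194
M3 S562
G1 X23.1495 Y66.9540 F1933
G1 X40.8367 Y69.7887
G1 X62.9483 Y69.9924
G1 X78.8275 Y68.5339
G1 X77.8177 Y66.3821
M5
G0 X0.0000 Y0.0000

viewBox `0 0 141.6522 187.6514` with mm width/height → 1 unit = 1 mm. Flip: y_m = 187.6514 − y_svg.

**Shape 1** — `<circle>` circle, stroke `#000000` → score (S562, F1933). Machine vertices: (136.2785,77.6744) → (125.4293,111.0650) → (97.0256,131.7014) → (61.9166,131.7014) → (33.5129,111.0650) → (22.6637,77.6744) → (33.5129,44.2838) → (61.9166,23.6474) → (97.0256,23.6474) → (125.4293,44.2838) → (136.2785,77.6744). Closed: final G1 returns to the first vertex.

**Shape 2** — `<rect>` rectangle, stroke `#ff00ff` → engrave (S369, F4390). Machine vertices: (36.7657,151.4276) → (89.0467,151.4276) → (89.0467,66.6314) → (36.7657,66.6314) → (36.7657,151.4276). Closed: final G1 returns to the first vertex.

**Shape 3** — `<path>` cubic bezier, stroke `#000000` → score (S562, F1933). Control points (SVG): P0=(20.5432,127.1320), P1=(6.3991,112.8694), P2=(99.4952,117.6436), P3=(77.8177,121.2693); sampled at t=k/5. Machine vertices: (20.5432,60.5194) → (23.1495,66.9540) → (40.8367,69.7887) → (62.9483,69.9924) → (78.8275,68.5339) → (77.8177,66.3821). Open path.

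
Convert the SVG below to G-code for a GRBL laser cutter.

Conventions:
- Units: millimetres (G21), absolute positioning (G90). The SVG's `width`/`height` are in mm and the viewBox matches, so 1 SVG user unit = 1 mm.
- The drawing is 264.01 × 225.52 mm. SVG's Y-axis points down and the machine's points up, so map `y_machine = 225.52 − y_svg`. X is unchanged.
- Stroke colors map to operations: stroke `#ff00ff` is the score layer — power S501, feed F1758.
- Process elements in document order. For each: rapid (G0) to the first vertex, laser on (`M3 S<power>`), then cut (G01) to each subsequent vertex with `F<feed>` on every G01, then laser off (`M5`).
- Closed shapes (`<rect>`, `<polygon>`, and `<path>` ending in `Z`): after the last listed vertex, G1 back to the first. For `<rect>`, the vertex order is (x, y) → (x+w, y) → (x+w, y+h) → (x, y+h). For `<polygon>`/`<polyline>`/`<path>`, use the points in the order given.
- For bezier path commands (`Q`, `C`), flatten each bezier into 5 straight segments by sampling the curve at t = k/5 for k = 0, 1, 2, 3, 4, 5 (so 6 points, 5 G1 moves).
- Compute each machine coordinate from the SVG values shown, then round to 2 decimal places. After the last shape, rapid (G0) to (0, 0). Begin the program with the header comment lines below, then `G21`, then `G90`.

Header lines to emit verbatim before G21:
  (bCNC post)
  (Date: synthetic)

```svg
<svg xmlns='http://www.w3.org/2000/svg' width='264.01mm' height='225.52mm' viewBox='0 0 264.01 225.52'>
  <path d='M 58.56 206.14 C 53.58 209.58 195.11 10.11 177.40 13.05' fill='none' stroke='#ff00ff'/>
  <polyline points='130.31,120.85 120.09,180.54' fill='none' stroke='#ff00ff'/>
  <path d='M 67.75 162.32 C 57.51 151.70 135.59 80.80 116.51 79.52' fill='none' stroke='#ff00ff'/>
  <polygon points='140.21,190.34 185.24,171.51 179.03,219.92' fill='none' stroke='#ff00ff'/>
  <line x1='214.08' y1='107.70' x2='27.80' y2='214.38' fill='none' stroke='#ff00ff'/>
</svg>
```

Since the viewBox matches the mm dimensions, user units are millimetres directly. The only transform is the Y-flip y_m = 225.52 − y_svg.

Shape 1 is a cubic bezier drawn with `<path>`. Its stroke #ff00ff means score at S501, F1758. After flipping Y the toolpath is (58.56,19.38) → (70.71,38.42) → (103.34,86.71) → (141.78,144.78) → (171.36,193.19) → (177.40,212.47).

Shape 2 is a line segment drawn with `<polyline>`. Its stroke #ff00ff means score at S501, F1758. After flipping Y the toolpath is (130.31,104.67) → (120.09,44.98).

Shape 3 is a cubic bezier drawn with `<path>`. Its stroke #ff00ff means score at S501, F1758. After flipping Y the toolpath is (67.75,63.20) → (70.72,75.77) → (85.98,96.56) → (104.64,119.36) → (117.78,137.92) → (116.51,146.00).

Shape 4 is a regular polygon drawn with `<polygon>`. Its stroke #ff00ff means score at S501, F1758. After flipping Y the toolpath is (140.21,35.18) → (185.24,54.01) → (179.03,5.60) → (140.21,35.18), returning to the start.

Shape 5 is a line segment drawn with `<line>`. Its stroke #ff00ff means score at S501, F1758. After flipping Y the toolpath is (214.08,117.82) → (27.80,11.14).

(bCNC post)
(Date: synthetic)
G21
G90
G0 X58.56 Y19.38
M3 S501
G01 X70.71 Y38.42 F1758
G01 X103.34 Y86.71 F1758
G01 X141.78 Y144.78 F1758
G01 X171.36 Y193.19 F1758
G01 X177.40 Y212.47 F1758
M5
G0 X130.31 Y104.67
M3 S501
G01 X120.09 Y44.98 F1758
M5
G0 X67.75 Y63.20
M3 S501
G01 X70.72 Y75.77 F1758
G01 X85.98 Y96.56 F1758
G01 X104.64 Y119.36 F1758
G01 X117.78 Y137.92 F1758
G01 X116.51 Y146.00 F1758
M5
G0 X140.21 Y35.18
M3 S501
G01 X185.24 Y54.01 F1758
G01 X179.03 Y5.60 F1758
G01 X140.21 Y35.18 F1758
M5
G0 X214.08 Y117.82
M3 S501
G01 X27.80 Y11.14 F1758
M5
G0 X0.00 Y0.00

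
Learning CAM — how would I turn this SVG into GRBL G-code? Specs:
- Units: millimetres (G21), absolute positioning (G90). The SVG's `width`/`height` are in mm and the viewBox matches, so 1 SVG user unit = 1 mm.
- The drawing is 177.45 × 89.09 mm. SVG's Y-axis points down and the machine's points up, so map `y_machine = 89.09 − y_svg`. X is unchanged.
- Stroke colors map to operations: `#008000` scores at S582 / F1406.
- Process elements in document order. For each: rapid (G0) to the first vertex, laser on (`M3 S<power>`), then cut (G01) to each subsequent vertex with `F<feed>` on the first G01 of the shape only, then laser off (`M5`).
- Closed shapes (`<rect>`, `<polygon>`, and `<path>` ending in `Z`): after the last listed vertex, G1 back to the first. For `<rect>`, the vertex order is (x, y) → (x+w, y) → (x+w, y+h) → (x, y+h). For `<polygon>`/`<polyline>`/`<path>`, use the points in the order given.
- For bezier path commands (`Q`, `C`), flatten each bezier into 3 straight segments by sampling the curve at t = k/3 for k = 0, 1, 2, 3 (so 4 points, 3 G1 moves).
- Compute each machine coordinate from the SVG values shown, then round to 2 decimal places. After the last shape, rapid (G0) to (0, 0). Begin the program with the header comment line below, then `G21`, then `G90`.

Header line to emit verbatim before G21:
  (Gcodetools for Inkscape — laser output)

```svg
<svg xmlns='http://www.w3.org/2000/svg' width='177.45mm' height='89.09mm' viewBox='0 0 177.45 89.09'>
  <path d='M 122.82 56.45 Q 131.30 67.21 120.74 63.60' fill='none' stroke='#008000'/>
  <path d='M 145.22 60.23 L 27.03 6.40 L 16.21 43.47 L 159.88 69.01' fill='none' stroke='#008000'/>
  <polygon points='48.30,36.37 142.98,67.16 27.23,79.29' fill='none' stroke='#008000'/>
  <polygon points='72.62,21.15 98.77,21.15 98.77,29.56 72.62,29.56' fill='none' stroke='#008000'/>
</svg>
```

1 u = 1 mm; y_m = 89.09 − y.

[1] `<path>` quadratic bezier, #008000→score S582 F1406: (122.82,32.64) → (126.36,27.06) → (125.66,24.68) → (120.74,25.49)

[2] `<path>` open polyline, #008000→score S582 F1406: (145.22,28.86) → (27.03,82.69) → (16.21,45.62) → (159.88,20.08)

[3] `<polygon>` closed polygon, #008000→score S582 F1406: (48.30,52.72) → (142.98,21.93) → (27.23,9.80) → (48.30,52.72) (closed)

[4] `<polygon>` rectangle, #008000→score S582 F1406: (72.62,67.94) → (98.77,67.94) → (98.77,59.53) → (72.62,59.53) → (72.62,67.94) (closed)

(Gcodetools for Inkscape — laser output)
G21
G90
G0 X122.82 Y32.64
M3 S582
G01 X126.36 Y27.06 F1406
G01 X125.66 Y24.68
G01 X120.74 Y25.49
M5
G0 X145.22 Y28.86
M3 S582
G01 X27.03 Y82.69 F1406
G01 X16.21 Y45.62
G01 X159.88 Y20.08
M5
G0 X48.30 Y52.72
M3 S582
G01 X142.98 Y21.93 F1406
G01 X27.23 Y9.80
G01 X48.30 Y52.72
M5
G0 X72.62 Y67.94
M3 S582
G01 X98.77 Y67.94 F1406
G01 X98.77 Y59.53
G01 X72.62 Y59.53
G01 X72.62 Y67.94
M5
G0 X0.00 Y0.00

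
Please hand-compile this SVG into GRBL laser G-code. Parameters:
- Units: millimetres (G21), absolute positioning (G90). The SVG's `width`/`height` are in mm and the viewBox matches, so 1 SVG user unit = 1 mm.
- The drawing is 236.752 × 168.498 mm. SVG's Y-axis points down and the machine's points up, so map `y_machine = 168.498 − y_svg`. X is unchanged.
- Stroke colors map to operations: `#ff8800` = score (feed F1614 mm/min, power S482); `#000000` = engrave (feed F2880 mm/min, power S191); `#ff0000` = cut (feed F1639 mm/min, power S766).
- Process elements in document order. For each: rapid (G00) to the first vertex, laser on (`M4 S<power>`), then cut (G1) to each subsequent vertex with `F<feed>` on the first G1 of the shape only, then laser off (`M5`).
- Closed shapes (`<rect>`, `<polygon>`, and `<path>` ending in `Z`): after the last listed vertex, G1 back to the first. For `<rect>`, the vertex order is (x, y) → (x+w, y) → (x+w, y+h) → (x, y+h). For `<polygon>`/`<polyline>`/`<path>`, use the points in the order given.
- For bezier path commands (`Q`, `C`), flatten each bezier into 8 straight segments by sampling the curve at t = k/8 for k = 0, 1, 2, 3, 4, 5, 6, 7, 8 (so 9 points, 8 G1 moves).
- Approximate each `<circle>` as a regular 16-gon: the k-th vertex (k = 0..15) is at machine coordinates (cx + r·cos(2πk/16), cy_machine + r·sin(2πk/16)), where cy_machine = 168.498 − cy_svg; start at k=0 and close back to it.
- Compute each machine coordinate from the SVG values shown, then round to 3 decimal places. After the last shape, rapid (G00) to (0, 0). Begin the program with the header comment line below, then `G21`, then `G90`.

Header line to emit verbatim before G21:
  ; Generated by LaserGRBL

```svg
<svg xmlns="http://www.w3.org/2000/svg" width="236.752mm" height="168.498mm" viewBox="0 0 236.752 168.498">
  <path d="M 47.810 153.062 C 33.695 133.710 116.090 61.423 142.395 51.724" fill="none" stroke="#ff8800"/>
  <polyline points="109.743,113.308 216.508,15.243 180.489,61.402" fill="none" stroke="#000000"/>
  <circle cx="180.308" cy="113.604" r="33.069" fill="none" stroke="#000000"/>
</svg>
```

; Generated by LaserGRBL
G21
G90
G00 X47.810 Y15.436
M4 S482
G1 X46.743 Y24.949 F1614
G1 X52.935 Y38.070
G1 X64.599 Y53.447
G1 X79.945 Y69.725
G1 X97.186 Y85.550
G1 X114.534 Y99.570
G1 X130.199 Y110.429
G1 X142.395 Y116.774
M5
G00 X109.743 Y55.190
M4 S191
G1 X216.508 Y153.255 F2880
G1 X180.489 Y107.096
M5
G00 X213.377 Y54.894
M4 S191
G1 X210.860 Y67.549 F2880
G1 X203.691 Y78.277
G1 X192.963 Y85.446
G1 X180.308 Y87.963
G1 X167.653 Y85.446
G1 X156.925 Y78.277
G1 X149.756 Y67.549
G1 X147.239 Y54.894
G1 X149.756 Y42.239
G1 X156.925 Y31.511
G1 X167.653 Y24.342
G1 X180.308 Y21.825
G1 X192.963 Y24.342
G1 X203.691 Y31.511
G1 X210.860 Y42.239
G1 X213.377 Y54.894
M5
G00 X0.000 Y0.000

1 u = 1 mm; y_m = 168.498 − y.

[1] `<path>` cubic bezier, #ff8800→score S482 F1614: (47.810,15.436) → (46.743,24.949) → (52.935,38.070) → (64.599,53.447) → (79.945,69.725) → (97.186,85.550) → (114.534,99.570) → (130.199,110.429) → (142.395,116.774)

[2] `<polyline>` open polyline, #000000→engrave S191 F2880: (109.743,55.190) → (216.508,153.255) → (180.489,107.096)

[3] `<circle>` circle, #000000→engrave S191 F2880: (213.377,54.894) → (210.860,67.549) → (203.691,78.277) → (192.963,85.446) → (180.308,87.963) → (167.653,85.446) → (156.925,78.277) → (149.756,67.549) → (147.239,54.894) → (149.756,42.239) → (156.925,31.511) → (167.653,24.342) → (180.308,21.825) → (192.963,24.342) → (203.691,31.511) → (210.860,42.239) → (213.377,54.894) (closed)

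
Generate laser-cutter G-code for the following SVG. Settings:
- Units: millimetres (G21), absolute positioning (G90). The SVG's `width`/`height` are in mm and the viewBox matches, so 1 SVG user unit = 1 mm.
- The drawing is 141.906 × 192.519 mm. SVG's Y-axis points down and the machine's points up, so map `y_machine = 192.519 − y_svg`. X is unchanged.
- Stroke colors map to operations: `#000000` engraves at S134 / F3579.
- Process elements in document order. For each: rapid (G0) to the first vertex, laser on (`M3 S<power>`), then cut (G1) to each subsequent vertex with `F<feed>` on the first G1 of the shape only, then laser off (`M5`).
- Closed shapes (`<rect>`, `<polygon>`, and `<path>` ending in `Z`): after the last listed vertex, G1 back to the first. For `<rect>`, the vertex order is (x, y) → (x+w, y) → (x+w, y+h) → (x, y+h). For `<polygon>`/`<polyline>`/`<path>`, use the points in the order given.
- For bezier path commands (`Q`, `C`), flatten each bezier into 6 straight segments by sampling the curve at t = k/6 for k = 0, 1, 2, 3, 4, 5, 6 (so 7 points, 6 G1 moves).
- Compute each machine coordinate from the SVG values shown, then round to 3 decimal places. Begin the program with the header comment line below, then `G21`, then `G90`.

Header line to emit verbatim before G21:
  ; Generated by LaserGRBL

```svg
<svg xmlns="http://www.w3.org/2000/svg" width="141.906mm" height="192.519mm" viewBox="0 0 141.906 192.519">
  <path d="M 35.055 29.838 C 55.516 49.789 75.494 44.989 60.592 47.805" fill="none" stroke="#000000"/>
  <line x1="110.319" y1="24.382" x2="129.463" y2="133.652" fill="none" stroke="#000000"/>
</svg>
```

; Generated by LaserGRBL
G21
G90
G0 X35.055 Y162.681
M3 S134
G1 X45.086 Y154.618 F3579
G1 X54.081 Y149.782
G1 X61.085 Y147.272
G1 X65.141 Y146.190
G1 X65.296 Y145.637
G1 X60.592 Y144.714
M5
G0 X110.319 Y168.137
M3 S134
G1 X129.463 Y58.867 F3579
M5

Since the viewBox matches the mm dimensions, user units are millimetres directly. The only transform is the Y-flip y_m = 192.519 − y_svg.

Shape 1 is a cubic bezier drawn with `<path>`. Its stroke #000000 means engrave at S134, F3579. After flipping Y the toolpath is (35.055,162.681) → (45.086,154.618) → (54.081,149.782) → (61.085,147.272) → (65.141,146.190) → (65.296,145.637) → (60.592,144.714).

Shape 2 is a line segment drawn with `<line>`. Its stroke #000000 means engrave at S134, F3579. After flipping Y the toolpath is (110.319,168.137) → (129.463,58.867).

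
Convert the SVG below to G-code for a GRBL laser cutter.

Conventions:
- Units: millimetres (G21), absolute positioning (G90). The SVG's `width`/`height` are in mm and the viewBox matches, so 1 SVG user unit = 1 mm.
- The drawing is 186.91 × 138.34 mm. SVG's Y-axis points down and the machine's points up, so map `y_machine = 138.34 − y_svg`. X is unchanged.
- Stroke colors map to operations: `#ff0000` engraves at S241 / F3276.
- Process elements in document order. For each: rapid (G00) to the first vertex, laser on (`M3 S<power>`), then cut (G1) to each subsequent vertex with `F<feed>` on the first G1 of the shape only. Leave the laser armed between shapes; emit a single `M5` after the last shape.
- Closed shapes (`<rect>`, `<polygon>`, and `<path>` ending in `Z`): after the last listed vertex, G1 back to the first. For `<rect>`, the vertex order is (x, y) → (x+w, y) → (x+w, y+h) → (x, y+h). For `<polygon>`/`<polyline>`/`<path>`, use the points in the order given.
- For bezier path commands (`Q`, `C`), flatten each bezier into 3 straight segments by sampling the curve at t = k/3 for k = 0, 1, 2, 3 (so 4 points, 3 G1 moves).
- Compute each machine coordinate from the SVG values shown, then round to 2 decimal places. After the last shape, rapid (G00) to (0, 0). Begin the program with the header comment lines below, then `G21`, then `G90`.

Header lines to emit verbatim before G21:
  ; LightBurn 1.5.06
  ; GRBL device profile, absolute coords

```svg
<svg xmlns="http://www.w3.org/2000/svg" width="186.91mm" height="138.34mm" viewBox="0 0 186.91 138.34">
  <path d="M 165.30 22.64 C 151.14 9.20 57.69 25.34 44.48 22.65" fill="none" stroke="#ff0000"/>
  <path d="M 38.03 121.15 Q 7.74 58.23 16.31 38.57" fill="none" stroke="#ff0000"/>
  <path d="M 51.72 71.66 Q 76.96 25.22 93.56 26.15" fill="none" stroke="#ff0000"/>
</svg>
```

; LightBurn 1.5.06
; GRBL device profile, absolute coords
G21
G90
G00 X165.30 Y115.70
M3 S241
G1 X130.62 Y121.07 F3276
G1 X78.53 Y117.48
G1 X44.48 Y115.69
G00 X38.03 Y17.19
M3 S241
G1 X22.15 Y54.33 F3276
G1 X14.91 Y81.86
G1 X16.31 Y99.77
G00 X51.72 Y66.68
M3 S241
G1 X67.59 Y92.38 F3276
G1 X81.53 Y107.55
G1 X93.56 Y112.19
M5
G00 X0.00 Y0.00

Since the viewBox matches the mm dimensions, user units are millimetres directly. The only transform is the Y-flip y_m = 138.34 − y_svg.

Shape 1 is a cubic bezier drawn with `<path>`. Its stroke #ff0000 means engrave at S241, F3276. After flipping Y the toolpath is (165.30,115.70) → (130.62,121.07) → (78.53,117.48) → (44.48,115.69).

Shape 2 is a quadratic bezier drawn with `<path>`. Its stroke #ff0000 means engrave at S241, F3276. After flipping Y the toolpath is (38.03,17.19) → (22.15,54.33) → (14.91,81.86) → (16.31,99.77).

Shape 3 is a quadratic bezier drawn with `<path>`. Its stroke #ff0000 means engrave at S241, F3276. After flipping Y the toolpath is (51.72,66.68) → (67.59,92.38) → (81.53,107.55) → (93.56,112.19).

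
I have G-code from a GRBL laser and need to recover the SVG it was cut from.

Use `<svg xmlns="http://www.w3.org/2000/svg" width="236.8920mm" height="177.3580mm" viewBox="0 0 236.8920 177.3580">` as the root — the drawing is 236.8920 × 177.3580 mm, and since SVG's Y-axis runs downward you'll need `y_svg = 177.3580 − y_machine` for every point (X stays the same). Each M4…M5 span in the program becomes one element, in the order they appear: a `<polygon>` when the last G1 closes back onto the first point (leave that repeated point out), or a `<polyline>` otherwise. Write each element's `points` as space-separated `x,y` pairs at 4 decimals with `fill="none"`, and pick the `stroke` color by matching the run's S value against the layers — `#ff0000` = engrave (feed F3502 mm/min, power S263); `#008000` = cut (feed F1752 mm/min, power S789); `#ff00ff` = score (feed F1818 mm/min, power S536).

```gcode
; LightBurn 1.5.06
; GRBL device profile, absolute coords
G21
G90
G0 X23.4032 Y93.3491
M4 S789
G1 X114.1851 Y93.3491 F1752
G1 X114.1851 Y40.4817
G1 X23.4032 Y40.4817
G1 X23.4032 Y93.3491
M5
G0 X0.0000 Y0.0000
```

<svg xmlns="http://www.w3.org/2000/svg" width="236.8920mm" height="177.3580mm" viewBox="0 0 236.8920 177.3580">
  <polygon points="23.4032,84.0089 114.1851,84.0089 114.1851,136.8763 23.4032,136.8763" fill="none" stroke="#008000"/>
</svg>

Machine Y-up, SVG Y-down with viewBox height 177.3580, so y_svg = 177.3580 − y_machine; X carries over. Every run uses S789, so all elements get stroke `#008000` (cut).

Run 1: The run returns to its start, so emit a `<polygon>` with points (Y-flipped): 23.4032,84.0089 114.1851,84.0089 114.1851,136.8763 23.4032,136.8763.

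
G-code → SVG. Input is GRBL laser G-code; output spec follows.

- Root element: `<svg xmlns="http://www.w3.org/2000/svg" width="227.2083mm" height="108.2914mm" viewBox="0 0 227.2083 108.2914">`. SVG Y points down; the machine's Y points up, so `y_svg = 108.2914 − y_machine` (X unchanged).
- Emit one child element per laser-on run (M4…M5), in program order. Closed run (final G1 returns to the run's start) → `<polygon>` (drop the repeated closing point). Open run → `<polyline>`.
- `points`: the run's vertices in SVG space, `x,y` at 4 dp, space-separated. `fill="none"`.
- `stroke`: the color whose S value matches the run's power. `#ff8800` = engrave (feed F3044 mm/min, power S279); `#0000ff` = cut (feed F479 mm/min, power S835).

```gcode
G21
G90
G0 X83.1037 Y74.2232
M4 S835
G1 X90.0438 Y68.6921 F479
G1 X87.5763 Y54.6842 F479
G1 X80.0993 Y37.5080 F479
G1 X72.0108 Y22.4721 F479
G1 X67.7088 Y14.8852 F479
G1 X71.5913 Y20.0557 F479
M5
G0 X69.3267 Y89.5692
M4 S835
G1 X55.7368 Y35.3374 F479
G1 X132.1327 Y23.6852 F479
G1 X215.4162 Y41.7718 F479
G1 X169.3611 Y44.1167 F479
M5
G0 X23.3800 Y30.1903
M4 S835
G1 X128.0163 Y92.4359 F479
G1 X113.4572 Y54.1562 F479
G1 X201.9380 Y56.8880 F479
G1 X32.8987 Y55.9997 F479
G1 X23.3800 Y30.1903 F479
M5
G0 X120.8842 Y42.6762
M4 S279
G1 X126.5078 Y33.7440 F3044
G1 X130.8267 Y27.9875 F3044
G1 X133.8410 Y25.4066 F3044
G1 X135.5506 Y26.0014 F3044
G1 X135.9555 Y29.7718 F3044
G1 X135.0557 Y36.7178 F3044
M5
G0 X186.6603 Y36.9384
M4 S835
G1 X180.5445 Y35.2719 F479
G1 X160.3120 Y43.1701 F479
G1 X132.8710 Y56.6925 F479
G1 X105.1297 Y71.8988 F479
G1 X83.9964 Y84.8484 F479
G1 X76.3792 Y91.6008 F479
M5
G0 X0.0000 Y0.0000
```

Machine Y-up, SVG Y-down with viewBox height 108.2914, so y_svg = 108.2914 − y_machine; X carries over.

Run 1: S835 ⇒ cut layer `#0000ff`. The run is open, so emit a `<polyline>` with points (Y-flipped): 83.1037,34.0682 90.0438,39.5993 87.5763,53.6072 80.0993,70.7834 72.0108,85.8193 67.7088,93.4062 71.5913,88.2357.

Run 2: S835 ⇒ cut layer `#0000ff`. The run is open, so emit a `<polyline>` with points (Y-flipped): 69.3267,18.7222 55.7368,72.9540 132.1327,84.6062 215.4162,66.5196 169.3611,64.1747.

Run 3: S835 ⇒ cut layer `#0000ff`. The run returns to its start, so emit a `<polygon>` with points (Y-flipped): 23.3800,78.1011 128.0163,15.8555 113.4572,54.1352 201.9380,51.4034 32.8987,52.2917.

Run 4: power S279 maps to stroke `#ff8800` (engrave). The run is open, so emit a `<polyline>` with points (Y-flipped): 120.8842,65.6152 126.5078,74.5474 130.8267,80.3039 133.8410,82.8848 135.5506,82.2900 135.9555,78.5196 135.0557,71.5736.

Run 5: S835 ⇒ cut layer `#0000ff`. The run is open, so emit a `<polyline>` with points (Y-flipped): 186.6603,71.3530 180.5445,73.0195 160.3120,65.1213 132.8710,51.5989 105.1297,36.3926 83.9964,23.4430 76.3792,16.6906.

<svg xmlns="http://www.w3.org/2000/svg" width="227.2083mm" height="108.2914mm" viewBox="0 0 227.2083 108.2914">
  <polyline points="83.1037,34.0682 90.0438,39.5993 87.5763,53.6072 80.0993,70.7834 72.0108,85.8193 67.7088,93.4062 71.5913,88.2357" fill="none" stroke="#0000ff"/>
  <polyline points="69.3267,18.7222 55.7368,72.9540 132.1327,84.6062 215.4162,66.5196 169.3611,64.1747" fill="none" stroke="#0000ff"/>
  <polygon points="23.3800,78.1011 128.0163,15.8555 113.4572,54.1352 201.9380,51.4034 32.8987,52.2917" fill="none" stroke="#0000ff"/>
  <polyline points="120.8842,65.6152 126.5078,74.5474 130.8267,80.3039 133.8410,82.8848 135.5506,82.2900 135.9555,78.5196 135.0557,71.5736" fill="none" stroke="#ff8800"/>
  <polyline points="186.6603,71.3530 180.5445,73.0195 160.3120,65.1213 132.8710,51.5989 105.1297,36.3926 83.9964,23.4430 76.3792,16.6906" fill="none" stroke="#0000ff"/>
</svg>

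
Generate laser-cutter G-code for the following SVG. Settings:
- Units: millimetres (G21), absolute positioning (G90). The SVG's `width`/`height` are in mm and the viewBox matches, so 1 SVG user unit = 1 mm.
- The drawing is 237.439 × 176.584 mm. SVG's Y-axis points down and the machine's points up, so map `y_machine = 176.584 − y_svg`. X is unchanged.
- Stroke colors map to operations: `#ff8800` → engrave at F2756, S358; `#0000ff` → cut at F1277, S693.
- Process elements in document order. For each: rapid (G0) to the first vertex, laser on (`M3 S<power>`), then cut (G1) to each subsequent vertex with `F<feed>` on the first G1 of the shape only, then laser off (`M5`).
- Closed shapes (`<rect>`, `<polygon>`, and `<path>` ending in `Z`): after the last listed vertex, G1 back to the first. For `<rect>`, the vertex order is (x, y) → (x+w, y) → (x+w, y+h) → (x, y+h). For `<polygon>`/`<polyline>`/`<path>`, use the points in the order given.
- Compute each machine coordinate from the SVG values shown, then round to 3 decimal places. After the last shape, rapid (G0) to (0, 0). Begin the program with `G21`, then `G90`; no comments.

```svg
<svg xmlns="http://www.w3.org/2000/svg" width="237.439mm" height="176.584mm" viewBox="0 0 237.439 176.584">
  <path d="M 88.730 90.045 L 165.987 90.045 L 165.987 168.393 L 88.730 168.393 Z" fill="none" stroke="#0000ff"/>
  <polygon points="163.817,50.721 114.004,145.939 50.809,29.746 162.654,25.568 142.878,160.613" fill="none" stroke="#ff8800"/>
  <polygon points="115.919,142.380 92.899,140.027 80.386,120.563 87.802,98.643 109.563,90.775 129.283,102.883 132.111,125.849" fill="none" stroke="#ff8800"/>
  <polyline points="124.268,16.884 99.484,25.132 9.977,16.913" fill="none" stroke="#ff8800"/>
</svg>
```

G21
G90
G0 X88.730 Y86.539
M3 S693
G1 X165.987 Y86.539 F1277
G1 X165.987 Y8.191
G1 X88.730 Y8.191
G1 X88.730 Y86.539
M5
G0 X163.817 Y125.863
M3 S358
G1 X114.004 Y30.645 F2756
G1 X50.809 Y146.838
G1 X162.654 Y151.016
G1 X142.878 Y15.971
G1 X163.817 Y125.863
M5
G0 X115.919 Y34.204
M3 S358
G1 X92.899 Y36.557 F2756
G1 X80.386 Y56.021
G1 X87.802 Y77.941
G1 X109.563 Y85.809
G1 X129.283 Y73.701
G1 X132.111 Y50.735
G1 X115.919 Y34.204
M5
G0 X124.268 Y159.700
M3 S358
G1 X99.484 Y151.452 F2756
G1 X9.977 Y159.671
M5
G0 X0.000 Y0.000

Since the viewBox matches the mm dimensions, user units are millimetres directly. The only transform is the Y-flip y_m = 176.584 − y_svg.

Shape 1 is a rectangle drawn with `<path>`. Its stroke #0000ff means cut at S693, F1277. After flipping Y the toolpath is (88.730,86.539) → (165.987,86.539) → (165.987,8.191) → (88.730,8.191) → (88.730,86.539), returning to the start.

Shape 2 is a closed polygon drawn with `<polygon>`. Its stroke #ff8800 means engrave at S358, F2756. After flipping Y the toolpath is (163.817,125.863) → (114.004,30.645) → (50.809,146.838) → (162.654,151.016) → (142.878,15.971) → (163.817,125.863), returning to the start.

Shape 3 is a regular polygon drawn with `<polygon>`. Its stroke #ff8800 means engrave at S358, F2756. After flipping Y the toolpath is (115.919,34.204) → (92.899,36.557) → (80.386,56.021) → (87.802,77.941) → (109.563,85.809) → (129.283,73.701) → (132.111,50.735) → (115.919,34.204), returning to the start.

Shape 4 is a open polyline drawn with `<polyline>`. Its stroke #ff8800 means engrave at S358, F2756. After flipping Y the toolpath is (124.268,159.700) → (99.484,151.452) → (9.977,159.671).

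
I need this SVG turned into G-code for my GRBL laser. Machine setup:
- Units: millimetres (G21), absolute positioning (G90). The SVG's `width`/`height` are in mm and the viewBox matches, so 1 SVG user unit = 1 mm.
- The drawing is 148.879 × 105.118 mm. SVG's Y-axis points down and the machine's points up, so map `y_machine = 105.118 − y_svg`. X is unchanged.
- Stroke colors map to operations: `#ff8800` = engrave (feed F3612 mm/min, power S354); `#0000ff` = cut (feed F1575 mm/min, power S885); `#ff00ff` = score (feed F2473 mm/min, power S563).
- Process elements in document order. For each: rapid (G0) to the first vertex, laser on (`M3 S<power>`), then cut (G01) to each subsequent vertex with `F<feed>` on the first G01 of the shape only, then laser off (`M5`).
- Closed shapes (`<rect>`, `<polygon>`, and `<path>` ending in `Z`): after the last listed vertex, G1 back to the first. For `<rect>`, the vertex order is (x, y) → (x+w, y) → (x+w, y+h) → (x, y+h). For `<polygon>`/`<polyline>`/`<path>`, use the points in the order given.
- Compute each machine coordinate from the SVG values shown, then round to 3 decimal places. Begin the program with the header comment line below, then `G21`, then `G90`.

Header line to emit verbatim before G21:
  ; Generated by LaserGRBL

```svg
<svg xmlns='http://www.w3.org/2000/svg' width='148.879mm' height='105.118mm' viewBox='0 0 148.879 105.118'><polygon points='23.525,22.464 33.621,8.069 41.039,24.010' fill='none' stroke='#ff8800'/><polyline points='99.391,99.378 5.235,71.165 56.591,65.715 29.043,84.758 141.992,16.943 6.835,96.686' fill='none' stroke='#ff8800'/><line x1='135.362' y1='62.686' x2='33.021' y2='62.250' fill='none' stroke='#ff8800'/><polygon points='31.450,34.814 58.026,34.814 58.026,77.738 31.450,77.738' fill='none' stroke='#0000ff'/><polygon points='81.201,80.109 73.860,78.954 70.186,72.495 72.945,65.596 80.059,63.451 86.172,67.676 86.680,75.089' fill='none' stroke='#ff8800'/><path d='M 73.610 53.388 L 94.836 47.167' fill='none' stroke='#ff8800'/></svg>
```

; Generated by LaserGRBL
G21
G90
G0 X23.525 Y82.654
M3 S354
G01 X33.621 Y97.049 F3612
G01 X41.039 Y81.108
G01 X23.525 Y82.654
M5
G0 X99.391 Y5.740
M3 S354
G01 X5.235 Y33.953 F3612
G01 X56.591 Y39.403
G01 X29.043 Y20.360
G01 X141.992 Y88.175
G01 X6.835 Y8.432
M5
G0 X135.362 Y42.432
M3 S354
G01 X33.021 Y42.868 F3612
M5
G0 X31.450 Y70.304
M3 S885
G01 X58.026 Y70.304 F1575
G01 X58.026 Y27.380
G01 X31.450 Y27.380
G01 X31.450 Y70.304
M5
G0 X81.201 Y25.009
M3 S354
G01 X73.860 Y26.164 F3612
G01 X70.186 Y32.623
G01 X72.945 Y39.522
G01 X80.059 Y41.667
G01 X86.172 Y37.442
G01 X86.680 Y30.029
G01 X81.201 Y25.009
M5
G0 X73.610 Y51.730
M3 S354
G01 X94.836 Y57.951 F3612
M5

1 u = 1 mm; y_m = 105.118 − y.

[1] `<polygon>` regular polygon, #ff8800→engrave S354 F3612: (23.525,82.654) → (33.621,97.049) → (41.039,81.108) → (23.525,82.654) (closed)

[2] `<polyline>` open polyline, #ff8800→engrave S354 F3612: (99.391,5.740) → (5.235,33.953) → (56.591,39.403) → (29.043,20.360) → (141.992,88.175) → (6.835,8.432)

[3] `<line>` line segment, #ff8800→engrave S354 F3612: (135.362,42.432) → (33.021,42.868)

[4] `<polygon>` rectangle, #0000ff→cut S885 F1575: (31.450,70.304) → (58.026,70.304) → (58.026,27.380) → (31.450,27.380) → (31.450,70.304) (closed)

[5] `<polygon>` regular polygon, #ff8800→engrave S354 F3612: (81.201,25.009) → (73.860,26.164) → (70.186,32.623) → (72.945,39.522) → (80.059,41.667) → (86.172,37.442) → (86.680,30.029) → (81.201,25.009) (closed)

[6] `<path>` line segment, #ff8800→engrave S354 F3612: (73.610,51.730) → (94.836,57.951)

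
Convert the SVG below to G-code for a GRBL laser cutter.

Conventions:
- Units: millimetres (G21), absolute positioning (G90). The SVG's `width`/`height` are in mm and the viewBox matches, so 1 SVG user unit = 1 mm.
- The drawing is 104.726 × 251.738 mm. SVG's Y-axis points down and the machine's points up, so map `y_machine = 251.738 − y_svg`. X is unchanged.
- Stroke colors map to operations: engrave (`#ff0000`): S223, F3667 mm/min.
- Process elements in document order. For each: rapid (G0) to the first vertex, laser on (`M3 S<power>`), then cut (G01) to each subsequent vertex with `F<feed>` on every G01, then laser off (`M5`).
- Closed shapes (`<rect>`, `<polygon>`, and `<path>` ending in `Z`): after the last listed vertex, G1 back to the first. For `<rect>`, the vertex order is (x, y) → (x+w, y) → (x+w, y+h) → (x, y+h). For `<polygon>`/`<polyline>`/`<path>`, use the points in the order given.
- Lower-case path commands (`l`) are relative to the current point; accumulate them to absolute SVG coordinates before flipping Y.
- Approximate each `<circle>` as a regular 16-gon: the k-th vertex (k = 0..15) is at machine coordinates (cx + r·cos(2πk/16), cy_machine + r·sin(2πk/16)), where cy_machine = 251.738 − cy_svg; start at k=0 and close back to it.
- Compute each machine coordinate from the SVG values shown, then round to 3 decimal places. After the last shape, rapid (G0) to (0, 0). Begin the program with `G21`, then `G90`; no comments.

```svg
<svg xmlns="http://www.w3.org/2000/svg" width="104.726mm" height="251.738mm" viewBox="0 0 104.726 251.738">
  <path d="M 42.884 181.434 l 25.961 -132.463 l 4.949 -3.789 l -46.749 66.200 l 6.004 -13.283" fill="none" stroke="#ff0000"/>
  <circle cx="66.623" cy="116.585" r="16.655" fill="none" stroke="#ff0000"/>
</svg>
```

viewBox `0 0 104.726 251.738` with mm width/height → 1 unit = 1 mm. Flip: y_m = 251.738 − y_svg.

**Shape 1** — `<path>` open polyline, stroke `#ff0000` → engrave (S223, F3667). Machine vertices: (42.884,70.304) → (68.845,202.767) → (73.794,206.556) → (27.045,140.356) → (33.049,153.639). Open path.

**Shape 2** — `<circle>` circle, stroke `#ff0000` → engrave (S223, F3667). Machine vertices: (83.278,135.153) → (82.010,141.527) → (78.400,146.930) → (72.997,150.540) → (66.623,151.808) → (60.249,150.540) → (54.846,146.930) → (51.236,141.527) → (49.968,135.153) → (51.236,128.779) → (54.846,123.376) → (60.249,119.766) → (66.623,118.498) → (72.997,119.766) → (78.400,123.376) → (82.010,128.779) → (83.278,135.153). Closed: final G1 returns to the first vertex.

G21
G90
G0 X42.884 Y70.304
M3 S223
G01 X68.845 Y202.767 F3667
G01 X73.794 Y206.556 F3667
G01 X27.045 Y140.356 F3667
G01 X33.049 Y153.639 F3667
M5
G0 X83.278 Y135.153
M3 S223
G01 X82.010 Y141.527 F3667
G01 X78.400 Y146.930 F3667
G01 X72.997 Y150.540 F3667
G01 X66.623 Y151.808 F3667
G01 X60.249 Y150.540 F3667
G01 X54.846 Y146.930 F3667
G01 X51.236 Y141.527 F3667
G01 X49.968 Y135.153 F3667
G01 X51.236 Y128.779 F3667
G01 X54.846 Y123.376 F3667
G01 X60.249 Y119.766 F3667
G01 X66.623 Y118.498 F3667
G01 X72.997 Y119.766 F3667
G01 X78.400 Y123.376 F3667
G01 X82.010 Y128.779 F3667
G01 X83.278 Y135.153 F3667
M5
G0 X0.000 Y0.000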